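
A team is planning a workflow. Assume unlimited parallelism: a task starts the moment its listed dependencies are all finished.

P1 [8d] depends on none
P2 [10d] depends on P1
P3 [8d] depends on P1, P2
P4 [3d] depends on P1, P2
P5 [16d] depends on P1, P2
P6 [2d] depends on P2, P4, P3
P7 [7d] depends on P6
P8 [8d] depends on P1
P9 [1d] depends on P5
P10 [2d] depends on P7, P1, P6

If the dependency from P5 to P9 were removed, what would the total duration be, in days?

With the dependency in place, P1→P2→P3→P6→P7→P10 = 8+10+8+2+7+2 = 37 sets the finish at 37 days.
Without P5→P9, P9's earliest start moves from 34 to 0.
After: P1→P2→P3→P6→P7→P10 = 8+10+8+2+7+2 = 37 → 37 days.

37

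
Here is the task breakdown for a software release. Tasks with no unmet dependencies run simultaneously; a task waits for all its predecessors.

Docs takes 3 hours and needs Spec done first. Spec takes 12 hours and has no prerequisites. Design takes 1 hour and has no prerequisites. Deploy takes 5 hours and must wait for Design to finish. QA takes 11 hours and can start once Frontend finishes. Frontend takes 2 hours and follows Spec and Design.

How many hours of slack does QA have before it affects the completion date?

0

Spec→Frontend→QA = 12+2+11 = 25 sets the makespan at 25 hours.
QA finishes as early as 25 and must finish by 25.
Slack of QA = 14 − 14 = 0 hours.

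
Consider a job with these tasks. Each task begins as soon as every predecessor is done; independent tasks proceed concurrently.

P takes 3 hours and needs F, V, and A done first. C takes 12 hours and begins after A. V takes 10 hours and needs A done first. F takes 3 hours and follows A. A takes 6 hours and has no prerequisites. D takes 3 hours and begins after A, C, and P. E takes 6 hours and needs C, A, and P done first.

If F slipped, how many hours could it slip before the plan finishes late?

The longest chain is A→V→P→E = 6+10+3+6 = 25; overall finish 25 hours.
Longest path through F: 18 hours (earliest finish 9, latest finish 16).
Slack of F = 13 − 6 = 7 hours.

7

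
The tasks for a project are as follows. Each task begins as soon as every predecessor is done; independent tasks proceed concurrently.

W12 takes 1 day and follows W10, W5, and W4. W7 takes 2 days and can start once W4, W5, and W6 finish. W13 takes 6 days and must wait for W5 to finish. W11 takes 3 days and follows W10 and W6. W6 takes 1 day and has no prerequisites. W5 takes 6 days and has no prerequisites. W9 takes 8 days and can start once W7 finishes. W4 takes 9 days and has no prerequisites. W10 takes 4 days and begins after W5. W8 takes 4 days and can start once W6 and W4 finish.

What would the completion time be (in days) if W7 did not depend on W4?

Before: longest chain W4→W7→W9 = 9+2+8 = 19, finish 19.
Without W4→W7, W7's earliest start moves from 9 to 6.
The longest chain is now W5→W7→W9 = 6+2+8 = 16, so the project takes 16 days.

16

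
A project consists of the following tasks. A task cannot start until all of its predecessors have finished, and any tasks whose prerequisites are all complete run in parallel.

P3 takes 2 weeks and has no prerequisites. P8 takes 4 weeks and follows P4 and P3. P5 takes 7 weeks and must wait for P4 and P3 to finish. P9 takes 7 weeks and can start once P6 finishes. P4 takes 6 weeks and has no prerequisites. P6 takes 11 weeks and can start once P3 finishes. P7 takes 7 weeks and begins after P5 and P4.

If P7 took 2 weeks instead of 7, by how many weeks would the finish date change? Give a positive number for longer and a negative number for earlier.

As given, the longest chain is P4→P5→P7 = 6+7+7 = 20, so the finish is 20 weeks.
P7 is on the critical path; changing it to 2 makes that path 15 weeks.
Now P3→P6→P9 = 2+11+7 = 20 is longest, so the finish becomes 20 weeks.
Change in finish: 20 − 20 = +0 weeks.

0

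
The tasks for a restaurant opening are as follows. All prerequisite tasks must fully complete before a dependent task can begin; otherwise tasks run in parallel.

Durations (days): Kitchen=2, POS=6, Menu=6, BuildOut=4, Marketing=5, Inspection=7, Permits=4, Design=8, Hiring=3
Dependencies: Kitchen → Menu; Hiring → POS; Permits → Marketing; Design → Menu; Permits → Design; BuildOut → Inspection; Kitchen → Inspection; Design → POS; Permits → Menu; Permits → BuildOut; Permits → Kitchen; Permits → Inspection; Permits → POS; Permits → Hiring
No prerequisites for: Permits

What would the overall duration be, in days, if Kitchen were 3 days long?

As given, the longest chain is Permits→Design→Menu = 4+8+6 = 18, so the finish is 18 days.
The longest path through Kitchen is only 13 days, so Kitchen has float 5.
No other chain overtakes it, so the finish is 18 days.

18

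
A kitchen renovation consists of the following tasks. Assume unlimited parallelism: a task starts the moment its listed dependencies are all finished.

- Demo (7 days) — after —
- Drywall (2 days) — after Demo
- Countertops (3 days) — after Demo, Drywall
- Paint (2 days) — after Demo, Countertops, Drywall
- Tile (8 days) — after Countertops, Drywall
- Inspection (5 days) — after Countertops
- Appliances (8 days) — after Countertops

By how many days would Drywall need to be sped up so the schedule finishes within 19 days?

1

Current finish: 20 days; target: 19.
Drywall is on every critical path, so each day cut from Drywall cuts the finish by one (this holds down to a finish of 19).
Need 20 − 19 = 1 day off Drywall → Drywall becomes 1 day, finish becomes 19.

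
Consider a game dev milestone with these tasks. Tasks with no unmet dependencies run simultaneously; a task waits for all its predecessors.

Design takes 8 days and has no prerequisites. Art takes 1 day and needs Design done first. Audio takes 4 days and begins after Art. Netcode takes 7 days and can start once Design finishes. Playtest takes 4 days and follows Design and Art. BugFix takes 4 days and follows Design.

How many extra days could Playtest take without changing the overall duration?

Design→Netcode = 8+7 = 15 sets the makespan at 15 days.
The longest chain containing Playtest totals 13 days.
Float = 15 − 13 = 2.

2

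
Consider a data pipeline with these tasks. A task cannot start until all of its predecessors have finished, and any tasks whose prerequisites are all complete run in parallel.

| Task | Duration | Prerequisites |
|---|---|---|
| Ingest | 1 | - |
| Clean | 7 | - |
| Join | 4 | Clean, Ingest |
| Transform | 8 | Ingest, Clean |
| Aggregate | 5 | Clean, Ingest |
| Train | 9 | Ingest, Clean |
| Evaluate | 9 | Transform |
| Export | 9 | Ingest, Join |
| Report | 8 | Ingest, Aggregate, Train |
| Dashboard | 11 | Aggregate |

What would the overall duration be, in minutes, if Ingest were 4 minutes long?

Actual critical path: Clean→Transform→Evaluate = 7+8+9 = 24 ⇒ 24 minutes.
Ingest has 6 minutes of float (longest path through it is 18).
The critical path is still Clean→Transform→Evaluate; finish is now 24 minutes.

24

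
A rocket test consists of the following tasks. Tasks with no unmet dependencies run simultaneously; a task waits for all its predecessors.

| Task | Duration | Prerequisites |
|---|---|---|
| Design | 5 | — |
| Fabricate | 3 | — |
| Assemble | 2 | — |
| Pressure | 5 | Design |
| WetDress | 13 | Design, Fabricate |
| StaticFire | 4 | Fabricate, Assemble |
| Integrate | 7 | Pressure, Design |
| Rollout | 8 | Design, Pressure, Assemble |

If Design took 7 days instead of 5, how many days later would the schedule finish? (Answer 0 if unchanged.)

Actual critical path: Design→Pressure→Rollout = 5+5+8 = 18 ⇒ 18 days.
Design lies on that path, so at 7 days the path becomes 20 days.
The critical path is still Design→Pressure→Rollout; finish is now 20 days.
Change in finish: 20 − 18 = +2 days.

2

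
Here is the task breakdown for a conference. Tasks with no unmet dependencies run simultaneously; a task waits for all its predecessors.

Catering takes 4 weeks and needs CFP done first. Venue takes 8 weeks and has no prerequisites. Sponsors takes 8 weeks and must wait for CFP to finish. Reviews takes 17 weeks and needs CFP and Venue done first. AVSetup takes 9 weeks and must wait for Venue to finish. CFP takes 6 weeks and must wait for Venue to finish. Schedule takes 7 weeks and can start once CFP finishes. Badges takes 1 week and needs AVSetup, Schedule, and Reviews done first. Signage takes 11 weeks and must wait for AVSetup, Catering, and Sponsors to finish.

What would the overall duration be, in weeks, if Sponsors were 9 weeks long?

34

Actual critical path: Venue→CFP→Sponsors→Signage = 8+6+8+11 = 33 ⇒ 33 weeks.
Since Sponsors is critical, the +1 change carries straight to that chain (now 34 weeks).
That remains the longest chain; total 34 weeks.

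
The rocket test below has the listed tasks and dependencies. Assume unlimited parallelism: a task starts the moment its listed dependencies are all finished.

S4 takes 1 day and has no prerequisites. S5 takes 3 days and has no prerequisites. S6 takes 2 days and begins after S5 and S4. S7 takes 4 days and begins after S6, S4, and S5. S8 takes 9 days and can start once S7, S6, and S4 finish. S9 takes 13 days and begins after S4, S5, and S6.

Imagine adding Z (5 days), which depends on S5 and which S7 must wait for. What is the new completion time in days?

21

Originally the plan takes 18 days.
With Z inserted, S7 now waits for max(S6, S4, S5, Z).
New critical path: S5→Z→S7→S8 = 3+5+4+9 = 21 ⇒ 21 days.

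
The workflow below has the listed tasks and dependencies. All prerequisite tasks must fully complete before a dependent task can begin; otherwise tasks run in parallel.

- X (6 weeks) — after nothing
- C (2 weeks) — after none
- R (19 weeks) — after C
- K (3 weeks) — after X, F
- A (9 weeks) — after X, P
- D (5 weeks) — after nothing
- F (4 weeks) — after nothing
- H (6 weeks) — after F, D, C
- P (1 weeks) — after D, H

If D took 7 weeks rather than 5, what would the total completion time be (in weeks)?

As given, the longest chain is D→H→P→A = 5+6+1+9 = 21, so the finish is 21 weeks.
D is on the critical path; changing it to 7 makes that path 23 weeks.
That remains the longest chain; total 23 weeks.

23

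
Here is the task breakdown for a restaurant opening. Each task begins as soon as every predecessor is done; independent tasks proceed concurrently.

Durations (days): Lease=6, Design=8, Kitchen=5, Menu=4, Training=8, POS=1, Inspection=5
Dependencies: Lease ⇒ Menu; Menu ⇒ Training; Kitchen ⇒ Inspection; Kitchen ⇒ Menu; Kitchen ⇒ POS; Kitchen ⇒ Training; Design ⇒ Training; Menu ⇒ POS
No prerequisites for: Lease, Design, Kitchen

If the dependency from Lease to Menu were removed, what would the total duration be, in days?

17

Before: longest chain Lease→Menu→Training = 6+4+8 = 18, finish 18.
Without Lease→Menu, Menu's earliest start moves from 6 to 5.
After: Kitchen→Menu→Training = 5+4+8 = 17 → 17 days.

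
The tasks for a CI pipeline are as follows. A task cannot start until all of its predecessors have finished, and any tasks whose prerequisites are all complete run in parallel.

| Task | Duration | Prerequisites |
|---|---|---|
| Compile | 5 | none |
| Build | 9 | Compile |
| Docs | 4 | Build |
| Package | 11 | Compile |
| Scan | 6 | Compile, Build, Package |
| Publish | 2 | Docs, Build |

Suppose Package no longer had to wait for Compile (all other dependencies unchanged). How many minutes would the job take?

Original critical path: Compile→Package→Scan = 5+11+6 = 22 ⇒ 22 minutes.
Without Compile→Package, Package's earliest start moves from 5 to 0.
The longest chain is now Compile→Build→Docs→Publish = 5+9+4+2 = 20, so the job takes 20 minutes.

20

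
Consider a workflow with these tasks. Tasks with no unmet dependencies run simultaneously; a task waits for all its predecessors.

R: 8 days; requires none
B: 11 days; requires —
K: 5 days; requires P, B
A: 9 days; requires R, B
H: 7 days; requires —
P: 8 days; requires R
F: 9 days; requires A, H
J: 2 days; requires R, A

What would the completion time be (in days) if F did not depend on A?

22

Original critical path: B→A→F = 11+9+9 = 29 ⇒ 29 days.
Without A→F, F's earliest start moves from 20 to 7.
New critical path: B→A→J = 11+9+2 = 22 ⇒ 22 days.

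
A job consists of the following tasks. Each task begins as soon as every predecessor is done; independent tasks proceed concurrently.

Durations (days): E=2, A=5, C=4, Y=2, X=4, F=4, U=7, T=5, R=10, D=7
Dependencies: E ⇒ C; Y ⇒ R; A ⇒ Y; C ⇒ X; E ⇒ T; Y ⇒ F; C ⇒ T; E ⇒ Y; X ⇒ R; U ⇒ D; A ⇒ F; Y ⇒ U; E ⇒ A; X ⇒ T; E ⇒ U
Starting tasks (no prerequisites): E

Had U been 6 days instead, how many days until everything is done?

Baseline: E→A→Y→U→D = 2+5+2+7+7 = 23 → 23 days.
U is on the critical path; changing it to 6 makes that path 22 days.
The critical path is still E→A→Y→U→D; finish is now 22 days.

22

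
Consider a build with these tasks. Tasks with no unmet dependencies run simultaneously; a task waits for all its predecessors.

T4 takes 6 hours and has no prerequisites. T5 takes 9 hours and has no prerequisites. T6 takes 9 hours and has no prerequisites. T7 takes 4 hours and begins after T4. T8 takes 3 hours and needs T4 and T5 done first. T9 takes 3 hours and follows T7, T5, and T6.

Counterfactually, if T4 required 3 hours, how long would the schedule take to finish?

Actual critical path: T4→T7→T9 = 6+4+3 = 13 ⇒ 13 hours.
T4 is on the critical path; changing it to 3 makes that path 10 hours.
The binding chain switches to T5→T8 = 9+3 = 12; finish 12 hours.

12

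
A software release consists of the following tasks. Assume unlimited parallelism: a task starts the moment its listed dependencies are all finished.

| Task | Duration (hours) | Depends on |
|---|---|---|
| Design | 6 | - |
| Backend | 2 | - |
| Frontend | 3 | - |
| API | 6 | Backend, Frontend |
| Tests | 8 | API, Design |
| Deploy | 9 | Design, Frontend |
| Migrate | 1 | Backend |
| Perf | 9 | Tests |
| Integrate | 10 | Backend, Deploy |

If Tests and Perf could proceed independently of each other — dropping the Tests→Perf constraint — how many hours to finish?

25

Original critical path: Frontend→API→Tests→Perf = 3+6+8+9 = 26 ⇒ 26 hours.
Without Tests→Perf, Perf's earliest start moves from 17 to 0.
New critical path: Design→Deploy→Integrate = 6+9+10 = 25 ⇒ 25 hours.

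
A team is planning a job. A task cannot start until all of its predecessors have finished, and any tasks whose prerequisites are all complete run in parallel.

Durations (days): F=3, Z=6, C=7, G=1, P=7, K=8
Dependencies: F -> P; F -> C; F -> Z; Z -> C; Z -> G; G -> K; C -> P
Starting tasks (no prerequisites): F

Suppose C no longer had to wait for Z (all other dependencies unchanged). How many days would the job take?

Before: longest chain F→Z→C→P = 3+6+7+7 = 23, finish 23.
Without Z→C, C's earliest start moves from 9 to 3.
After: F→Z→G→K = 3+6+1+8 = 18 → 18 days.

18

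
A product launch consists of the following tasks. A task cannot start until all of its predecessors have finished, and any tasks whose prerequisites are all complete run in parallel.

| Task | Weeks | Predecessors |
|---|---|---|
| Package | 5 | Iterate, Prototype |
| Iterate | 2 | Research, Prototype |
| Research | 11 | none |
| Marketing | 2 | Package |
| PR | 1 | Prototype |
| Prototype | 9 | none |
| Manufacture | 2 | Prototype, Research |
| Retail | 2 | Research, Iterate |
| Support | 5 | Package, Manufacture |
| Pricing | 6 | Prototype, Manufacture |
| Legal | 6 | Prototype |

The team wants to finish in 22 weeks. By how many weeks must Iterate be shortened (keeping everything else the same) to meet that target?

Current finish: 23 weeks; target: 22.
Iterate is on every critical path, so each week cut from Iterate cuts the finish by one (this holds down to a finish of 22).
Need 23 − 22 = 1 week off Iterate → Iterate becomes 1 week, finish becomes 22.

1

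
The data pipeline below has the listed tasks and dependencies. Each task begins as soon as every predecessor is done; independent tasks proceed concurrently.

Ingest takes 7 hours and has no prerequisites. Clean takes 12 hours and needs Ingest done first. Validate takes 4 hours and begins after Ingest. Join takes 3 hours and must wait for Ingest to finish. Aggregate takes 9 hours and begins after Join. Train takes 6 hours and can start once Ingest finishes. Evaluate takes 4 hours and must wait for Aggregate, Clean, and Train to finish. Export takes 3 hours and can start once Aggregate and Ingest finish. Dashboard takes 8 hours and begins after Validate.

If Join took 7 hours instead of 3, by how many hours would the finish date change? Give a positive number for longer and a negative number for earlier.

4

The binding path is Ingest→Join→Aggregate→Evaluate = 7+3+9+4 = 23; finish at 23 hours.
Since Join is critical, the +4 change carries straight to that chain (now 27 hours).
The critical path is still Ingest→Join→Aggregate→Evaluate; finish is now 27 hours.
Change in finish: 27 − 23 = +4 hours.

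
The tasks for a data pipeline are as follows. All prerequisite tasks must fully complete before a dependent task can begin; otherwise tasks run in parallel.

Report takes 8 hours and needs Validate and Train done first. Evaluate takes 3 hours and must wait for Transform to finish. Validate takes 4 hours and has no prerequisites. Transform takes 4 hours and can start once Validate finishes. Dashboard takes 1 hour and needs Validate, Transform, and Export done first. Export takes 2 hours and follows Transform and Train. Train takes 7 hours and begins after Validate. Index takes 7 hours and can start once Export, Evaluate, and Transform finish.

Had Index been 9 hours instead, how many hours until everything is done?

The binding path is Validate→Train→Export→Index = 4+7+2+7 = 20; finish at 20 hours.
Index lies on that path, so at 9 hours the path becomes 22 hours.
The critical path is still Validate→Train→Export→Index; finish is now 22 hours.

22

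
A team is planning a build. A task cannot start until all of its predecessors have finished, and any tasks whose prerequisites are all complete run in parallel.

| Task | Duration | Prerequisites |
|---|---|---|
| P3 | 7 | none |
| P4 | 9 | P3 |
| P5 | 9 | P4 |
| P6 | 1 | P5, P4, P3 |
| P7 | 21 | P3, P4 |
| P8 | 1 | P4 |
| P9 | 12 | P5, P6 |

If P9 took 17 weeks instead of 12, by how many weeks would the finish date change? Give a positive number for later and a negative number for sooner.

Actual critical path: P3→P4→P5→P6→P9 = 7+9+9+1+12 = 38 ⇒ 38 weeks.
P9 lies on that path, so at 17 weeks the path becomes 43 weeks.
That remains the longest chain; total 43 weeks.
Change in finish: 43 − 38 = +5 weeks.

5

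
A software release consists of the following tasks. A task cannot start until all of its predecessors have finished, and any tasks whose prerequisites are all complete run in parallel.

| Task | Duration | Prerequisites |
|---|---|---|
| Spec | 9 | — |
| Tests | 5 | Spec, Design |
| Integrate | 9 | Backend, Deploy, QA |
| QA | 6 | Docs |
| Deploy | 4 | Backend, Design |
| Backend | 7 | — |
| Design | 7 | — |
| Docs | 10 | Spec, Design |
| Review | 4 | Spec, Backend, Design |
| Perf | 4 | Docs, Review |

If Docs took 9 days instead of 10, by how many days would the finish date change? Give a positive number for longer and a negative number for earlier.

-1

As given, the longest chain is Spec→Docs→QA→Integrate = 9+10+6+9 = 34, so the finish is 34 days.
Docs lies on that path, so at 9 days the path becomes 33 days.
No other chain overtakes it, so the finish is 33 days.
Change in finish: 33 − 34 = -1 days.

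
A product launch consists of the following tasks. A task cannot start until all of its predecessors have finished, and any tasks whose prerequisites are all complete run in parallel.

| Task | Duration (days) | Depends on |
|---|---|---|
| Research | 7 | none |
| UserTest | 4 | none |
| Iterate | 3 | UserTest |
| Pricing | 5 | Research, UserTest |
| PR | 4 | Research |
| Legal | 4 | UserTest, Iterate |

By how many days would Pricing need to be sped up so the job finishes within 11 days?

1

Current finish: 12 days; target: 11.
Pricing is on every critical path, so each day cut from Pricing cuts the finish by one (this holds down to a finish of 11).
Need 12 − 11 = 1 day off Pricing → Pricing becomes 4 days, finish becomes 11.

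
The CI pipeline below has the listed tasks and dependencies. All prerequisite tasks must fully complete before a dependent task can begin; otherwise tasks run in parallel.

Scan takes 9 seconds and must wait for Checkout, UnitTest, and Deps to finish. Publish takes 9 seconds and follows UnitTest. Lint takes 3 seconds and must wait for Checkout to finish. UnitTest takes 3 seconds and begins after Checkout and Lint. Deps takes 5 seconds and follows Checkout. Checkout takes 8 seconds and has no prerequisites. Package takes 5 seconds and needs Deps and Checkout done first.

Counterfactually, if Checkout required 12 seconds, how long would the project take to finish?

Critical path before the change: Checkout→Lint→UnitTest→Scan = 8+3+3+9 = 23 giving 23 seconds.
Checkout is on the critical path; changing it to 12 makes that path 27 seconds.
No other chain overtakes it, so the finish is 27 seconds.

27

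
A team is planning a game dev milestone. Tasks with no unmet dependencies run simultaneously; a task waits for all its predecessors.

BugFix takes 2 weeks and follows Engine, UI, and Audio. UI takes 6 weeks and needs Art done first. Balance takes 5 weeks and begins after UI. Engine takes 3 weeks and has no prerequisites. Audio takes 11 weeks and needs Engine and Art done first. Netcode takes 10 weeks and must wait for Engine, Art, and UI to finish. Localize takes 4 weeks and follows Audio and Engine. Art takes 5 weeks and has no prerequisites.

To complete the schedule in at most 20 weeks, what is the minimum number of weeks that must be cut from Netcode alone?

1

Current finish: 21 weeks; target: 20.
Netcode is on every critical path, so each week cut from Netcode cuts the finish by one (this holds down to a finish of 20).
Need 21 − 20 = 1 week off Netcode → Netcode becomes 9 weeks, finish becomes 20.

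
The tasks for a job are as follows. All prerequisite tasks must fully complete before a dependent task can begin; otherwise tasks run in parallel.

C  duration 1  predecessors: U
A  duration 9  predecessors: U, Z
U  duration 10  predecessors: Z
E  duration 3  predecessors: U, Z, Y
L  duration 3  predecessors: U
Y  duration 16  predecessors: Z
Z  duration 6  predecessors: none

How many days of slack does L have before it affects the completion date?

Critical path: Z→U→A = 6+10+9 = 25, so the finish is 25 days.
Longest path through L: 19 days (earliest finish 19, latest finish 25).
Float = 25 − 19 = 6.

6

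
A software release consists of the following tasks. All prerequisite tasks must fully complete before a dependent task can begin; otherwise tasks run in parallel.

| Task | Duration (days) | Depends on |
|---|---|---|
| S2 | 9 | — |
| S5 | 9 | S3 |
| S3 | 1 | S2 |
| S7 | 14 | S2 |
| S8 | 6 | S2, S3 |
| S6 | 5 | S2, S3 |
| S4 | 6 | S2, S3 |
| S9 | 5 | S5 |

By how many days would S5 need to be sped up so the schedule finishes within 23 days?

1

Current finish: 24 days; target: 23.
S5 is on every critical path, so each day cut from S5 cuts the finish by one (this holds down to a finish of 23).
Need 24 − 23 = 1 day off S5 → S5 becomes 8 days, finish becomes 23.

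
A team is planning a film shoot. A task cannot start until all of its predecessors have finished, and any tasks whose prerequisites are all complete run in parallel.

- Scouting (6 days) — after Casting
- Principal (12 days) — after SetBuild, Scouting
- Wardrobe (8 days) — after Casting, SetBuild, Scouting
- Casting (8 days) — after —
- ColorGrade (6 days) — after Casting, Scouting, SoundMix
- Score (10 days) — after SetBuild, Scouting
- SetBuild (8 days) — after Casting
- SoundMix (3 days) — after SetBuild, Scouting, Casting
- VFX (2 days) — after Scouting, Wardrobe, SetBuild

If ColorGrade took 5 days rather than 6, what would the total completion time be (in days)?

Baseline: Casting→SetBuild→Principal = 8+8+12 = 28 → 28 days.
ColorGrade has 3 days of float (longest path through it is 25).
The critical path is still Casting→SetBuild→Principal; finish is now 28 days.

28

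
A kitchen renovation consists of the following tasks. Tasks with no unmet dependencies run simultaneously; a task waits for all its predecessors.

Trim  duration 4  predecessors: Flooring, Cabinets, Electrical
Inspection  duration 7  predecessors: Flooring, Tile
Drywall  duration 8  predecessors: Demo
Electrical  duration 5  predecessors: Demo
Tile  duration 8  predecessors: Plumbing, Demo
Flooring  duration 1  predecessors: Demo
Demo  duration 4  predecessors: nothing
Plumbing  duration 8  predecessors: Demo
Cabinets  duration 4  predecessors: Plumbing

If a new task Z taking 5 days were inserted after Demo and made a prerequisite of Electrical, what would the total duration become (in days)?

Originally the plan takes 27 days.
With Z inserted, Electrical now waits for max(Demo, Z).
New critical path: Demo→Plumbing→Tile→Inspection = 4+8+8+7 = 27 ⇒ 27 days.

27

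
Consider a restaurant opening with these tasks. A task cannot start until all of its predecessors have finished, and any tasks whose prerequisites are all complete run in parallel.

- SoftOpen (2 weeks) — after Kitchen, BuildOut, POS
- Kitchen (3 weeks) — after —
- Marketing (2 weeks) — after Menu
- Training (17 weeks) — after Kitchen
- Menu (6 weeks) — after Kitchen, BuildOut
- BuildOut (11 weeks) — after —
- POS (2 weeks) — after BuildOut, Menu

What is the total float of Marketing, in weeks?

BuildOut→Menu→POS→SoftOpen = 11+6+2+2 = 21 sets the makespan at 21 weeks.
Longest path through Marketing: 19 weeks (earliest finish 19, latest finish 21).
Slack of Marketing = 19 − 17 = 2 weeks.

2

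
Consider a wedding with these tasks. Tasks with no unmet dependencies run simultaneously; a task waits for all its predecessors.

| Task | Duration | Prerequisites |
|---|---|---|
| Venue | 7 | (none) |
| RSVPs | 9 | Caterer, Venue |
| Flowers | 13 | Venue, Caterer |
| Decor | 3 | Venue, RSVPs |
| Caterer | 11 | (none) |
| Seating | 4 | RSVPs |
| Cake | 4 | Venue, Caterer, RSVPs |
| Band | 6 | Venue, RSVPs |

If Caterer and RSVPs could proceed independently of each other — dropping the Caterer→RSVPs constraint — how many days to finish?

24

With the dependency in place, Caterer→RSVPs→Band = 11+9+6 = 26 sets the finish at 26 days.
Without Caterer→RSVPs, RSVPs's earliest start moves from 11 to 7.
The longest chain is now Caterer→Flowers = 11+13 = 24, so the project takes 24 days.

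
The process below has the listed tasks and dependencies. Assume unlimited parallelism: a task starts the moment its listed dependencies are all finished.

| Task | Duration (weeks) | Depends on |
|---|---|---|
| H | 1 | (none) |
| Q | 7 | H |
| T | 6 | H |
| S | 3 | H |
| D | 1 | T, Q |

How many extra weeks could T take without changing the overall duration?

1

The longest chain is H→Q→D = 1+7+1 = 9; overall finish 9 weeks.
T finishes as early as 7 and must finish by 8.
Slack of T = 2 − 1 = 1 week.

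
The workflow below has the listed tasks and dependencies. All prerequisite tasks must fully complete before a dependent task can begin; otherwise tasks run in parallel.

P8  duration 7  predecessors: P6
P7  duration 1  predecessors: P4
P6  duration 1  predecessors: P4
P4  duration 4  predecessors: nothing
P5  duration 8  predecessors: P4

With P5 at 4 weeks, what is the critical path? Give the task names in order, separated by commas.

P4, P6, P8

The binding path is P4→P5 = 4+8 = 12; finish at 12 weeks.
P5 is on the critical path; changing it to 4 makes that path 8 weeks.
Now P4→P6→P8 = 4+1+7 = 12 is longest, so the finish becomes 12 weeks.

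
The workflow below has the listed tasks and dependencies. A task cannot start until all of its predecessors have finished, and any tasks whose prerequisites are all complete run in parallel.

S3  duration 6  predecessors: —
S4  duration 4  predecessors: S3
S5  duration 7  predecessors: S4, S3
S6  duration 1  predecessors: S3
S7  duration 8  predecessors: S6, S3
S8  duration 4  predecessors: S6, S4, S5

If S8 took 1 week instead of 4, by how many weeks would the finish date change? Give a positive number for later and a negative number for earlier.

Actual critical path: S3→S4→S5→S8 = 6+4+7+4 = 21 ⇒ 21 weeks.
S8 is on the critical path; changing it to 1 makes that path 18 weeks.
That remains the longest chain; total 18 weeks.
Change in finish: 18 − 21 = -3 weeks.

-3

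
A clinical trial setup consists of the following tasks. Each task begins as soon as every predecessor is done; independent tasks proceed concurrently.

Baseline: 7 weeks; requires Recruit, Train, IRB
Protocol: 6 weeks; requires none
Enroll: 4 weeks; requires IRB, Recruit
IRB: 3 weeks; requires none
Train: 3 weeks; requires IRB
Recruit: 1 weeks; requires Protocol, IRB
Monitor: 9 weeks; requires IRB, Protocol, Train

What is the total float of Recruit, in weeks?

1

The longest chain is Protocol→Monitor = 6+9 = 15; overall finish 15 weeks.
Longest path through Recruit: 14 weeks (earliest finish 7, latest finish 8).
So Recruit can slip 8 − 7 = 1 week.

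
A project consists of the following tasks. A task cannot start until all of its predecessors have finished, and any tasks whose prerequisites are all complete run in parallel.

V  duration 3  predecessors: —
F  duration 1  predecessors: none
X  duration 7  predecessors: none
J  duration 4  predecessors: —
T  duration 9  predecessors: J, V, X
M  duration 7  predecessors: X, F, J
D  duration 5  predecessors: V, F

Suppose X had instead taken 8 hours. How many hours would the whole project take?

17

Baseline: X→T = 7+9 = 16 → 16 hours.
Since X is critical, the +1 change carries straight to that chain (now 17 hours).
No other chain overtakes it, so the finish is 17 hours.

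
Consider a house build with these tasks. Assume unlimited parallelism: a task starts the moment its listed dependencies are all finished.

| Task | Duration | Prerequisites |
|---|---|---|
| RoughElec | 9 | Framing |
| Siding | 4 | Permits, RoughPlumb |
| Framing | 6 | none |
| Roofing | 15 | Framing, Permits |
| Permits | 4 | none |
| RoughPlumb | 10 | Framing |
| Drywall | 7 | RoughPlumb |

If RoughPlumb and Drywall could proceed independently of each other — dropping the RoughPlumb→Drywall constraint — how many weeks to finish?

21

With the dependency in place, Framing→RoughPlumb→Drywall = 6+10+7 = 23 sets the finish at 23 weeks.
Without RoughPlumb→Drywall, Drywall's earliest start moves from 16 to 0.
The longest chain is now Framing→Roofing = 6+15 = 21, so the job takes 21 weeks.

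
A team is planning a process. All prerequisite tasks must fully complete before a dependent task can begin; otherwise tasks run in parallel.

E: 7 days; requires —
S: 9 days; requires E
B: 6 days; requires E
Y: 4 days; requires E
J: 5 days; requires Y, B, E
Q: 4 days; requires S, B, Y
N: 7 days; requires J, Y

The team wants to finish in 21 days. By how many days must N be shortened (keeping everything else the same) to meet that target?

Current finish: 25 days; target: 21.
N is on every critical path, so each day cut from N cuts the finish by one (this holds down to a finish of 20).
Need 25 − 21 = 4 days off N → N becomes 3 days, finish becomes 21.

4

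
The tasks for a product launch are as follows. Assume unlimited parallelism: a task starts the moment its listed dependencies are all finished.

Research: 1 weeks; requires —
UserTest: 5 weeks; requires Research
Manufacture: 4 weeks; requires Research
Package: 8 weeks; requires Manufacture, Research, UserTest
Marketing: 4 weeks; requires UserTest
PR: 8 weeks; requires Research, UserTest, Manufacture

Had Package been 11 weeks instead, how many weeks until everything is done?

Critical path before the change: Research→UserTest→Package = 1+5+8 = 14 giving 14 weeks.
Since Package is critical, the +3 change carries straight to that chain (now 17 weeks).
The critical path is still Research→UserTest→Package; finish is now 17 weeks.

17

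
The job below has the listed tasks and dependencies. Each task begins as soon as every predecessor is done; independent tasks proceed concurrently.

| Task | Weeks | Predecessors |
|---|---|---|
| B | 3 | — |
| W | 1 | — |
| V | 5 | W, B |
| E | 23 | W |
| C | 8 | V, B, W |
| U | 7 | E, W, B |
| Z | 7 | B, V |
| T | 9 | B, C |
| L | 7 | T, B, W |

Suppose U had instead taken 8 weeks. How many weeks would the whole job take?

32

Critical path before the change: B→V→C→T→L = 3+5+8+9+7 = 32 giving 32 weeks.
The longest path through U is only 31 weeks, so U has float 1.
No other chain overtakes it, so the finish is 32 weeks.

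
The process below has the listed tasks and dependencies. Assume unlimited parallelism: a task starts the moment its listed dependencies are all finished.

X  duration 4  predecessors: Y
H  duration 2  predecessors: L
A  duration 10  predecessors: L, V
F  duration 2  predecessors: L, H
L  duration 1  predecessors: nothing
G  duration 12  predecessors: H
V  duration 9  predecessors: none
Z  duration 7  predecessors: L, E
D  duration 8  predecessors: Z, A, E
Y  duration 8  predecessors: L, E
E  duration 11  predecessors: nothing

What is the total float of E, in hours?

1

V→A→D = 9+10+8 = 27 sets the makespan at 27 hours.
The longest chain containing E totals 26 hours.
Float = 27 − 26 = 1.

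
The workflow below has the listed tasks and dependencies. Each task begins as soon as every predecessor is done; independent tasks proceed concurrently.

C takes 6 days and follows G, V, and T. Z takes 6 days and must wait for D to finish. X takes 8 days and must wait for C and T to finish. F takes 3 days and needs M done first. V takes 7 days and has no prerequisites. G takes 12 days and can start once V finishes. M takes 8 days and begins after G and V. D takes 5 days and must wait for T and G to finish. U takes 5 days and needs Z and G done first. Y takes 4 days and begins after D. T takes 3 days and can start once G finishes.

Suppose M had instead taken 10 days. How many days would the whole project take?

Critical path before the change: V→G→T→D→Z→U = 7+12+3+5+6+5 = 38 giving 38 days.
M has 8 days of float (longest path through it is 30).
The critical path is still V→G→T→D→Z→U; finish is now 38 days.

38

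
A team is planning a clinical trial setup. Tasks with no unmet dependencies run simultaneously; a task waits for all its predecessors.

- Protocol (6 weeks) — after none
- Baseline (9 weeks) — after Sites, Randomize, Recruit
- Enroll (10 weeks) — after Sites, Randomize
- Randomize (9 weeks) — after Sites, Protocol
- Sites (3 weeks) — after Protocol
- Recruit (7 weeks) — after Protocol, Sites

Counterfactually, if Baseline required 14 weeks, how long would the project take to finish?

The binding path is Protocol→Sites→Randomize→Enroll = 6+3+9+10 = 28; finish at 28 weeks.
Baseline has 1 week of float (longest path through it is 27).
The binding chain switches to Protocol→Sites→Randomize→Baseline = 6+3+9+14 = 32; finish 32 weeks.

32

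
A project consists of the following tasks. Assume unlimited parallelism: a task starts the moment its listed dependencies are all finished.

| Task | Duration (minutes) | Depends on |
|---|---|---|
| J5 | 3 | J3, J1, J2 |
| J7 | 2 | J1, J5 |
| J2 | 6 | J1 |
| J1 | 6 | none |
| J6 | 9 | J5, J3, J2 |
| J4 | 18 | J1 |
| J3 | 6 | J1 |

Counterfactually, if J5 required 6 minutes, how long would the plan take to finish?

27

Baseline: J1→J2→J5→J6 = 6+6+3+9 = 24 → 24 minutes.
J5 is on the critical path; changing it to 6 makes that path 27 minutes.
That remains the longest chain; total 27 minutes.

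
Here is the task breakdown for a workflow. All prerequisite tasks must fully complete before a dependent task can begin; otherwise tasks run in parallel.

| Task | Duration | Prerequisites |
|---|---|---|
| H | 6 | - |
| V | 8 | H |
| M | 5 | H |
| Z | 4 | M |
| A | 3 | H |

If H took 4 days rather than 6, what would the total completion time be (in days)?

13

The binding path is H→M→Z = 6+5+4 = 15; finish at 15 days.
Since H is critical, the -2 change carries straight to that chain (now 13 days).
The critical path is still H→M→Z; finish is now 13 days.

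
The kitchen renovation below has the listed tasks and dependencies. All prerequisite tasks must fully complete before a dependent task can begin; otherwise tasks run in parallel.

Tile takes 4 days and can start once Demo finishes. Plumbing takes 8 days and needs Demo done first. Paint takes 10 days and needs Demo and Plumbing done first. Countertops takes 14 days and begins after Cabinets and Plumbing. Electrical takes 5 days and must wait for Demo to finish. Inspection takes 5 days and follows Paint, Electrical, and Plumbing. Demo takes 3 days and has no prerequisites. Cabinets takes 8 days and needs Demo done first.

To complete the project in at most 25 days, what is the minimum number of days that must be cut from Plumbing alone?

1

Current finish: 26 days; target: 25.
Plumbing is on every critical path, so each day cut from Plumbing cuts the finish by one (this holds down to a finish of 25).
Need 26 − 25 = 1 day off Plumbing → Plumbing becomes 7 days, finish becomes 25.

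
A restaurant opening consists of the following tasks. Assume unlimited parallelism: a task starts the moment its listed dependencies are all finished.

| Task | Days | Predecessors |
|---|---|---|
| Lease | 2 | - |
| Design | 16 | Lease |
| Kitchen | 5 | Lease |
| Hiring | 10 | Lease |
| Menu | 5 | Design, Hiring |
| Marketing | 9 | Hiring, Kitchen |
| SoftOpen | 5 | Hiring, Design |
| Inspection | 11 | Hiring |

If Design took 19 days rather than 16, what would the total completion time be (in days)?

26

Baseline: Lease→Design→Menu = 2+16+5 = 23 → 23 days.
Since Design is critical, the +3 change carries straight to that chain (now 26 days).
The critical path is still Lease→Design→Menu; finish is now 26 days.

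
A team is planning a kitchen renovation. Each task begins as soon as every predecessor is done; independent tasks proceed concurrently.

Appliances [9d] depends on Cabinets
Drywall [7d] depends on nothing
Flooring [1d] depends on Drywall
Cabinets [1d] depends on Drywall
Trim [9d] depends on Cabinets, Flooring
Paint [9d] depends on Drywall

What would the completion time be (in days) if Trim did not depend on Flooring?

Original critical path: Drywall→Flooring→Trim = 7+1+9 = 17 ⇒ 17 days.
Dropping Flooring→Trim doesn't change Trim's earliest start (8); another predecessor still binds.
The longest chain is now Drywall→Cabinets→Appliances = 7+1+9 = 17, so the kitchen renovation takes 17 days.

17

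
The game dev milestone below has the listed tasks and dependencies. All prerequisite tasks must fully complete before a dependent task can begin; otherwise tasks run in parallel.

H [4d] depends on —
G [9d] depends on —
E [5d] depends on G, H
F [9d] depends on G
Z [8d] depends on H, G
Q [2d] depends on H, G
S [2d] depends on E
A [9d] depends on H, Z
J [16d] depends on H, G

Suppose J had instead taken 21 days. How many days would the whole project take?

The binding path is G→Z→A = 9+8+9 = 26; finish at 26 days.
J has 1 day of float (longest path through it is 25).
The binding chain switches to G→J = 9+21 = 30; finish 30 days.

30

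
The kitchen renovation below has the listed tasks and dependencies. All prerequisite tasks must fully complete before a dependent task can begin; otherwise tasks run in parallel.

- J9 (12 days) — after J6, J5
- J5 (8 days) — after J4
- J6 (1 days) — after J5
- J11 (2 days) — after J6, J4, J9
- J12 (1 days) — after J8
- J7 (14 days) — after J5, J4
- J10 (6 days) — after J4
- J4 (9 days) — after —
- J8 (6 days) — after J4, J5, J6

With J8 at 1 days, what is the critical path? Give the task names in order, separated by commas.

J4, J5, J6, J9, J11

The binding path is J4→J5→J6→J9→J11 = 9+8+1+12+2 = 32; finish at 32 days.
J8 is off the critical path — its longest chain is 25 days, giving 7 of slack.
The critical path is still J4→J5→J6→J9→J11; finish is now 32 days.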